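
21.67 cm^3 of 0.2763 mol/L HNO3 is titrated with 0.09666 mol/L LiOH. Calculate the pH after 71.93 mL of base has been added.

12.01

n(acid) = 0.2763 x 0.02167 = 0.005987 mol; n(LiOH) added = 0.09666 x 0.07193 = 0.006953 mol.
Base is in excess by 0.006953 - 0.005987 = 0.0009653 mol in a total volume of 0.09360 L.
[OH^-] = 0.0009653/0.09360 = 0.01031 M, so pOH = 1.99 and pH = 14.00 - 1.99 = 12.01.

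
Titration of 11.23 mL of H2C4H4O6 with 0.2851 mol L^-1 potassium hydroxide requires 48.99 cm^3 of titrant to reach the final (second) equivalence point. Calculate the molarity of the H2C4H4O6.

n(KOH) = 0.2851 x 0.04899 = 0.01397 mol.
At the final (second) equivalence point, 2 mol OH^- react per mol H2C4H4O6, so n(H2C4H4O6) = 0.01397 / 2 = 0.006984 mol.
[H2C4H4O6] = 0.006984 / 0.01123 L = 0.622 M.

0.622 M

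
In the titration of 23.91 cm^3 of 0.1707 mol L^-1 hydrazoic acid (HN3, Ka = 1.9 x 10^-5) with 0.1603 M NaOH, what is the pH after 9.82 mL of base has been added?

Initial n(HN3) = 0.1707 x 0.02391 = 0.004081 mol.
n(NaOH) added = 0.1603 x 0.009820 = 0.001574 mol, converting that many moles of HN3 to N3-.
Remaining n(HN3) = 0.002507 mol; n(N3-) = 0.001574 mol.
By Henderson-Hasselbalch, pH = pKa + log([A^-]/[HA]) = 4.72 + log(0.001574/0.002507) = 4.72 + (-0.20) = 4.52.

4.52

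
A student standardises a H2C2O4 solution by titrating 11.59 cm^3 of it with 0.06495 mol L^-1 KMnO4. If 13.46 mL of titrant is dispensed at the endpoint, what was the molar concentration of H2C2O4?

0.189 M

n(KMnO4) = 0.06495 x 0.01346 = 0.0008742 mol.
From the balanced equation, 2 mol KMnO4 reacts with 5 mol H2C2O4, so n(H2C2O4) = 0.0008742 x 5/2 = 0.002186 mol.
[H2C2O4] = 0.002186 / 0.01159 L = 0.189 M.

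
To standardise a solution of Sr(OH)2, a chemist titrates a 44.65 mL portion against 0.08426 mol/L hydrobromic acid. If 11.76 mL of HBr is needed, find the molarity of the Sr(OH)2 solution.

0.0111 M

n(HBr) delivered = 0.08426 x 0.01176 = 0.0009909 mol.
The reaction is 1 Sr(OH)2 + 2 HBr, so n(Sr(OH)2) = 0.0009909 x 1/2 = 0.0004954 mol.
[Sr(OH)2] = 0.0004954 mol / 0.04465 L = 0.0111 M.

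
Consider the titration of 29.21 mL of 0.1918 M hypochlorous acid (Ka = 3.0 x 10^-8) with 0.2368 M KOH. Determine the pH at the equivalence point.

n(HClO) = 0.1918 x 0.02921 = 0.005602 mol; V(KOH) at equivalence = 0.005602/0.2368 = 0.02366 L.
At equivalence all the acid is converted to ClO-; total volume = 0.02921 + 0.02366 = 0.05287 L, so [ClO-] = 0.005602/0.05287 = 0.1060 M.
Kb = Kw/Ka = 1.0e-14 / 3.0 x 10^-8 = 3.33e-7.
[OH^-] = sqrt(Kb x [ClO-]) = sqrt(3.33e-7 x 0.1060) = 0.000188 M.
pOH = 3.73, so pH = 14.00 - 3.73 = 10.27.

10.27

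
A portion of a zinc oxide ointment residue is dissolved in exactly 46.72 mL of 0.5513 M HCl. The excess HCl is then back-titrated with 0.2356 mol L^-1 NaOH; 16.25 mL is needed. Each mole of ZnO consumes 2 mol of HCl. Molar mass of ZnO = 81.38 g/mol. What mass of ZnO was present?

0.892 g

Total n(HCl) added = 0.5513 x 0.04672 = 0.02576 mol.
n(NaOH) used = 0.2356 x 0.01625 = 0.003828 mol, which equals the excess n(HCl).
So n(HCl) consumed by the sample = 0.02576 - 0.003828 = 0.02193 mol.
n(ZnO) = 0.02193 / 2 = 0.01096 mol.
mass = 0.01096 mol x 81.38 g/mol = 0.892 g.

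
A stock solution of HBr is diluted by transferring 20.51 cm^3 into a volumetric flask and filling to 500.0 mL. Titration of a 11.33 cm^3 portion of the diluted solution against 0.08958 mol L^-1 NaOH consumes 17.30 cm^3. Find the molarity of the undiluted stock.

n(NaOH) = 0.08958 x 0.01730 = 0.001550 mol.
n(HBr) in the aliquot = 0.001550 mol.
[diluted HBr] = 0.001550 / 0.01133 = 0.1368 M.
Dilution factor = 500.0/20.51 = 24.38, so [stock] = 0.1368 x 24.38 = 3.33 M.

3.33 M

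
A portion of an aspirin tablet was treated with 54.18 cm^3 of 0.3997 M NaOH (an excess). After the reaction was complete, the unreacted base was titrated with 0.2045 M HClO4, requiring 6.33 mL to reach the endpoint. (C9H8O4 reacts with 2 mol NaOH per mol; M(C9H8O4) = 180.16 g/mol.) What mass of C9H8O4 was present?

Total n(NaOH) added = 0.3997 x 0.05418 = 0.02166 mol.
n(HClO4) used = 0.2045 x 0.006330 = 0.001294 mol, which equals the excess n(NaOH).
So n(NaOH) consumed by the sample = 0.02166 - 0.001294 = 0.02036 mol.
n(C9H8O4) = 0.02036 / 2 = 0.01018 mol.
mass = 0.01018 mol x 180.16 g/mol = 1.83 g.

1.83 g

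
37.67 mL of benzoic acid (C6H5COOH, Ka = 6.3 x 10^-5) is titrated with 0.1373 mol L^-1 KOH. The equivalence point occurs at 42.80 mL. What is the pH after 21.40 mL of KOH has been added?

21.40 mL is exactly half the equivalence volume (42.80/2), i.e. the half-equivalence point.
There, n(HA) = n(A^-), so pH = pKa = -log(6.3 x 10^-5) = 4.20.

4.20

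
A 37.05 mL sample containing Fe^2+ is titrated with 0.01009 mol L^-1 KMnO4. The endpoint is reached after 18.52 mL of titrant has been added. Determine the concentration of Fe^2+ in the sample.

0.0252 M

n(KMnO4) = 0.01009 x 0.01852 = 0.0001869 mol.
From the balanced equation, 1 mol KMnO4 reacts with 5 mol Fe^2+, so n(Fe^2+) = 0.0001869 x 5/1 = 0.0009343 mol.
[Fe^2+] = 0.0009343 / 0.03705 L = 0.0252 M.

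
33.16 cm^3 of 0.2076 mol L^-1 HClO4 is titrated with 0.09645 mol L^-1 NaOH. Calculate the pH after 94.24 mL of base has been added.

n(acid) = 0.2076 x 0.03316 = 0.006884 mol; n(NaOH) added = 0.09645 x 0.09424 = 0.009089 mol.
Base is in excess by 0.009089 - 0.006884 = 0.002205 mol in a total volume of 0.1274 L.
[OH^-] = 0.002205/0.1274 = 0.01731 M, so pOH = 1.76 and pH = 14.00 - 1.76 = 12.24.

12.24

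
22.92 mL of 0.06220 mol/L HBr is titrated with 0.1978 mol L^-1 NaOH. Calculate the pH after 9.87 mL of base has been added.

n(acid) = 0.06220 x 0.02292 = 0.001426 mol; n(NaOH) added = 0.1978 x 0.009870 = 0.001952 mol.
Base is in excess by 0.001952 - 0.001426 = 0.0005267 mol in a total volume of 0.03279 L.
[OH^-] = 0.0005267/0.03279 = 0.01606 M, so pOH = 1.79 and pH = 14.00 - 1.79 = 12.21.

12.21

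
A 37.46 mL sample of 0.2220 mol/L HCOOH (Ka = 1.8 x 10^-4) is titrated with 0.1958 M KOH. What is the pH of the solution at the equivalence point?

8.38

n(HCOOH) = 0.2220 x 0.03746 = 0.008316 mol; V(KOH) at equivalence = 0.008316/0.1958 = 0.04247 L.
At equivalence all the acid is converted to HCOO-; total volume = 0.03746 + 0.04247 = 0.07993 L, so [HCOO-] = 0.008316/0.07993 = 0.1040 M.
Kb = Kw/Ka = 1.0e-14 / 1.8 x 10^-4 = 5.56e-11.
[OH^-] = sqrt(Kb x [HCOO-]) = sqrt(5.56e-11 x 0.1040) = 2.40e-6 M.
pOH = 5.62, so pH = 14.00 - 5.62 = 8.38.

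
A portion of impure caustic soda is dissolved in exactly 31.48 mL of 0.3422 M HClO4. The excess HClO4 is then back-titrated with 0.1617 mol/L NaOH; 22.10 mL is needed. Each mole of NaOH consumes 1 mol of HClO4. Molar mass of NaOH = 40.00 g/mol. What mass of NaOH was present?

Total n(HClO4) added = 0.3422 x 0.03148 = 0.01077 mol.
n(NaOH) used = 0.1617 x 0.02210 = 0.003574 mol, which equals the excess n(HClO4).
So n(HClO4) consumed by the sample = 0.01077 - 0.003574 = 0.007199 mol.
n(NaOH) = 0.007199 / 1 = 0.007199 mol.
mass = 0.007199 mol x 40.00 g/mol = 0.288 g.

0.288 g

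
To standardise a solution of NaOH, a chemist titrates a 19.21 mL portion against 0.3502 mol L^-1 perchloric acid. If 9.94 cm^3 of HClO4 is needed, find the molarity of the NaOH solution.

0.181 M

n(HClO4) delivered = 0.3502 x 0.009940 = 0.003481 mol.
For a 1:1 reaction, n(NaOH) = 0.003481 mol.
[NaOH] = 0.003481 mol / 0.01921 L = 0.181 M.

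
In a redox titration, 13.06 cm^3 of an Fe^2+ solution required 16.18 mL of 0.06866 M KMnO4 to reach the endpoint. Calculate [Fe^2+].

0.425 M

n(KMnO4) = 0.06866 x 0.01618 = 0.001111 mol.
From the balanced equation, 1 mol KMnO4 reacts with 5 mol Fe^2+, so n(Fe^2+) = 0.001111 x 5/1 = 0.005555 mol.
[Fe^2+] = 0.005555 / 0.01306 L = 0.425 M.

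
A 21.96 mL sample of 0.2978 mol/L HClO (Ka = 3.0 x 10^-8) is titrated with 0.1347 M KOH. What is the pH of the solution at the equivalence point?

n(HClO) = 0.2978 x 0.02196 = 0.006540 mol; V(KOH) at equivalence = 0.006540/0.1347 = 0.04855 L.
At equivalence all the acid is converted to ClO-; total volume = 0.02196 + 0.04855 = 0.07051 L, so [ClO-] = 0.006540/0.07051 = 0.09275 M.
Kb = Kw/Ka = 1.0e-14 / 3.0 x 10^-8 = 3.33e-7.
[OH^-] = sqrt(Kb x [ClO-]) = sqrt(3.33e-7 x 0.09275) = 0.000176 M.
pOH = 3.75, so pH = 14.00 - 3.75 = 10.25.

10.25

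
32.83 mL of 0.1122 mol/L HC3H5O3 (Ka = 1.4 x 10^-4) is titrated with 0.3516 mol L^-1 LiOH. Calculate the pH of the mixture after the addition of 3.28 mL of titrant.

Initial n(HC3H5O3) = 0.1122 x 0.03283 = 0.003684 mol.
n(LiOH) added = 0.3516 x 0.003280 = 0.001153 mol, converting that many moles of HC3H5O3 to C3H5O3-.
Remaining n(HC3H5O3) = 0.002530 mol; n(C3H5O3-) = 0.001153 mol.
By Henderson-Hasselbalch, pH = pKa + log([A^-]/[HA]) = 3.85 + log(0.001153/0.002530) = 3.85 + (-0.34) = 3.51.

3.51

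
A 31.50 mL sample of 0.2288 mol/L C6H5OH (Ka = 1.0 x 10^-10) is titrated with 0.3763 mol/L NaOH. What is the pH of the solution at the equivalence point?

11.58

n(C6H5OH) = 0.2288 x 0.03150 = 0.007207 mol; V(NaOH) at equivalence = 0.007207/0.3763 = 0.01915 L.
At equivalence all the acid is converted to C6H5O-; total volume = 0.03150 + 0.01915 = 0.05065 L, so [C6H5O-] = 0.007207/0.05065 = 0.1423 M.
Kb = Kw/Ka = 1.0e-14 / 1.0 x 10^-10 = 0.000100.
[OH^-] = sqrt(Kb x [C6H5O-]) = sqrt(0.000100 x 0.1423) = 0.00377 M.
pOH = 2.42, so pH = 14.00 - 2.42 = 11.58.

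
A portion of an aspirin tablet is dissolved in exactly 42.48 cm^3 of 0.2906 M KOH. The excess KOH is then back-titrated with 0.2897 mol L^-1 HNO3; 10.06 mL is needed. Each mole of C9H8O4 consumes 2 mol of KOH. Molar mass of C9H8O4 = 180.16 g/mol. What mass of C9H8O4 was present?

Total n(KOH) added = 0.2906 x 0.04248 = 0.01234 mol.
n(HNO3) used = 0.2897 x 0.01006 = 0.002914 mol, which equals the excess n(KOH).
So n(KOH) consumed by the sample = 0.01234 - 0.002914 = 0.009430 mol.
n(C9H8O4) = 0.009430 / 2 = 0.004715 mol.
mass = 0.004715 mol x 180.16 g/mol = 0.849 g.

0.849 g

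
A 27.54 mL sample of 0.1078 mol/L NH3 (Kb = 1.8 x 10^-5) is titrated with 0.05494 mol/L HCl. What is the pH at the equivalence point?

5.35

n(NH3) = 0.1078 x 0.02754 = 0.002969 mol; V(HCl) at equivalence = 0.002969/0.05494 = 0.05404 L.
At equivalence the base is fully converted to NH4+; total volume = 0.08158 L, so [NH4+] = 0.002969/0.08158 = 0.03639 M.
Ka(NH4+) = Kw/Kb = 1.0e-14 / 1.8 x 10^-5 = 5.56e-10.
[H^+] = sqrt(Ka x [NH4+]) = sqrt(5.56e-10 x 0.03639) = 4.50e-6 M.
pH = -log(4.50e-6) = 5.35.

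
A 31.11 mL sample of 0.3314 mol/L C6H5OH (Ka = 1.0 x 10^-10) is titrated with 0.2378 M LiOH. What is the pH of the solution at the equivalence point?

11.57

n(C6H5OH) = 0.3314 x 0.03111 = 0.01031 mol; V(LiOH) at equivalence = 0.01031/0.2378 = 0.04336 L.
At equivalence all the acid is converted to C6H5O-; total volume = 0.03111 + 0.04336 = 0.07447 L, so [C6H5O-] = 0.01031/0.07447 = 0.1385 M.
Kb = Kw/Ka = 1.0e-14 / 1.0 x 10^-10 = 0.000100.
[OH^-] = sqrt(Kb x [C6H5O-]) = sqrt(0.000100 x 0.1385) = 0.00372 M.
pOH = 2.43, so pH = 14.00 - 2.43 = 11.57.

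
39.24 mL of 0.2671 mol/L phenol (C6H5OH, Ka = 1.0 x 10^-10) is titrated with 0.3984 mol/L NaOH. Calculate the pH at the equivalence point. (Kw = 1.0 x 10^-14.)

11.60

n(C6H5OH) = 0.2671 x 0.03924 = 0.01048 mol; V(NaOH) at equivalence = 0.01048/0.3984 = 0.02631 L.
At equivalence all the acid is converted to C6H5O-; total volume = 0.03924 + 0.02631 = 0.06555 L, so [C6H5O-] = 0.01048/0.06555 = 0.1599 M.
Kb = Kw/Ka = 1.0e-14 / 1.0 x 10^-10 = 0.000100.
[OH^-] = sqrt(Kb x [C6H5O-]) = sqrt(0.000100 x 0.1599) = 0.00400 M.
pOH = 2.40, so pH = 14.00 - 2.40 = 11.60.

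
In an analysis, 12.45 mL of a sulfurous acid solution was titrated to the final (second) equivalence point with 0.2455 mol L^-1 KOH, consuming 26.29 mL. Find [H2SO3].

0.259 M

n(KOH) = 0.2455 x 0.02629 = 0.006454 mol.
At the final (second) equivalence point, 2 mol OH^- react per mol H2SO3, so n(H2SO3) = 0.006454 / 2 = 0.003227 mol.
[H2SO3] = 0.003227 / 0.01245 L = 0.259 M.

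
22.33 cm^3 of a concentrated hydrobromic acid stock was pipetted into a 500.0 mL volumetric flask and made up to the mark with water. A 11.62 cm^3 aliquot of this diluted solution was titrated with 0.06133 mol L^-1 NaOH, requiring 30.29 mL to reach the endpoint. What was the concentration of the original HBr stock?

n(NaOH) = 0.06133 x 0.03029 = 0.001858 mol.
n(HBr) in the aliquot = 0.001858 mol.
[diluted HBr] = 0.001858 / 0.01162 = 0.1599 M.
Dilution factor = 500.0/22.33 = 22.39, so [stock] = 0.1599 x 22.39 = 3.58 M.

3.58 M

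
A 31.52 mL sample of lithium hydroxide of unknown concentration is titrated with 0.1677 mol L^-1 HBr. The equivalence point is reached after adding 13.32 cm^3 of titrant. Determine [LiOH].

n(HBr) delivered = 0.1677 x 0.01332 = 0.002234 mol.
For a 1:1 reaction, n(LiOH) = 0.002234 mol.
[LiOH] = 0.002234 mol / 0.03152 L = 0.0709 M.

0.0709 M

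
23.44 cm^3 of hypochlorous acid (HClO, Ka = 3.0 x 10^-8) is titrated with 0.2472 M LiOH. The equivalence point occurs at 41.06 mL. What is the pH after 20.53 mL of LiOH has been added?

20.53 mL is exactly half the equivalence volume (41.06/2), i.e. the half-equivalence point.
There, n(HA) = n(A^-), so pH = pKa = -log(3.0 x 10^-8) = 7.52.

7.52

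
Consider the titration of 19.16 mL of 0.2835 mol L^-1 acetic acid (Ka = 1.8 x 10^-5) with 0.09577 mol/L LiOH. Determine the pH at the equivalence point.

8.80

n(CH3COOH) = 0.2835 x 0.01916 = 0.005432 mol; V(LiOH) at equivalence = 0.005432/0.09577 = 0.05672 L.
At equivalence all the acid is converted to CH3COO-; total volume = 0.01916 + 0.05672 = 0.07588 L, so [CH3COO-] = 0.005432/0.07588 = 0.07159 M.
Kb = Kw/Ka = 1.0e-14 / 1.8 x 10^-5 = 5.56e-10.
[OH^-] = sqrt(Kb x [CH3COO-]) = sqrt(5.56e-10 x 0.07159) = 6.31e-6 M.
pOH = 5.20, so pH = 14.00 - 5.20 = 8.80.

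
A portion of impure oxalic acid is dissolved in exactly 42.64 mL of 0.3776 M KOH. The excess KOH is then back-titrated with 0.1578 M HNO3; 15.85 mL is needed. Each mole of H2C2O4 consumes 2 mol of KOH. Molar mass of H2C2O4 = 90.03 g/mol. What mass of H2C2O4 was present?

Total n(KOH) added = 0.3776 x 0.04264 = 0.01610 mol.
n(HNO3) used = 0.1578 x 0.01585 = 0.002501 mol, which equals the excess n(KOH).
So n(KOH) consumed by the sample = 0.01610 - 0.002501 = 0.01360 mol.
n(H2C2O4) = 0.01360 / 2 = 0.006800 mol.
mass = 0.006800 mol x 90.03 g/mol = 0.612 g.

0.612 g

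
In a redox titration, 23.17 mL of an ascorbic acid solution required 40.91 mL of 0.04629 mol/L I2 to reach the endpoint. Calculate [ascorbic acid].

0.0817 M

n(I2) = 0.04629 x 0.04091 = 0.001894 mol.
From the balanced equation, 1 mol I2 reacts with 1 mol ascorbic acid, so n(ascorbic acid) = 0.001894 x 1/1 = 0.001894 mol.
[ascorbic acid] = 0.001894 / 0.02317 L = 0.0817 M.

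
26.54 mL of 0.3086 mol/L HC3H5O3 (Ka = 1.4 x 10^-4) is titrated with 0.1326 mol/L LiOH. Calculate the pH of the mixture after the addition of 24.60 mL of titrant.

Initial n(HC3H5O3) = 0.3086 x 0.02654 = 0.008190 mol.
n(LiOH) added = 0.1326 x 0.02460 = 0.003262 mol, converting that many moles of HC3H5O3 to C3H5O3-.
Remaining n(HC3H5O3) = 0.004928 mol; n(C3H5O3-) = 0.003262 mol.
By Henderson-Hasselbalch, pH = pKa + log([A^-]/[HA]) = 3.85 + log(0.003262/0.004928) = 3.85 + (-0.18) = 3.67.

3.67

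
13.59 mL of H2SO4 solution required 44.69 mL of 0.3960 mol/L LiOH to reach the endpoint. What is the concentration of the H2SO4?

n(LiOH) delivered = 0.3960 x 0.04469 = 0.01770 mol.
The reaction is 1 H2SO4 + 2 LiOH, so n(H2SO4) = 0.01770 x 1/2 = 0.008849 mol.
[H2SO4] = 0.008849 mol / 0.01359 L = 0.651 M.

0.651 M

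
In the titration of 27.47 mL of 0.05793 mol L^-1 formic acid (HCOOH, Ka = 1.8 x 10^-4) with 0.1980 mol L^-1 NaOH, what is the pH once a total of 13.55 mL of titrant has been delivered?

12.43

n(acid) = 0.05793 x 0.02747 = 0.001591 mol; n(NaOH) added = 0.1980 x 0.01355 = 0.002683 mol.
Base is in excess by 0.002683 - 0.001591 = 0.001092 mol in a total volume of 0.04102 L.
[OH^-] = 0.001092/0.04102 = 0.02661 M, so pOH = 1.57 and pH = 14.00 - 1.57 = 12.43.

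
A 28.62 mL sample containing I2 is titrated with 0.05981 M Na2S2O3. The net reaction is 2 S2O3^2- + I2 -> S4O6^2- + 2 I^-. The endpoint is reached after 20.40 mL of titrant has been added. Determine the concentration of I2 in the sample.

0.0213 M

n(Na2S2O3) = 0.05981 x 0.02040 = 0.001220 mol.
From the balanced equation, 2 mol Na2S2O3 reacts with 1 mol I2, so n(I2) = 0.001220 x 1/2 = 0.0006101 mol.
[I2] = 0.0006101 / 0.02862 L = 0.0213 M.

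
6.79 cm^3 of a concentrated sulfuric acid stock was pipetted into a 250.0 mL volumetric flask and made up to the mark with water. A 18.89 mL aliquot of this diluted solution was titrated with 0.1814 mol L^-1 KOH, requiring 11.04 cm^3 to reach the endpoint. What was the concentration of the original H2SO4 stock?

1.95 M

n(KOH) = 0.1814 x 0.01104 = 0.002003 mol.
n(H2SO4) in the aliquot = 0.002003 x 1/2 = 0.001001 mol.
[diluted H2SO4] = 0.001001 / 0.01889 = 0.05301 M.
Dilution factor = 250.0/6.790 = 36.82, so [stock] = 0.05301 x 36.82 = 1.95 M.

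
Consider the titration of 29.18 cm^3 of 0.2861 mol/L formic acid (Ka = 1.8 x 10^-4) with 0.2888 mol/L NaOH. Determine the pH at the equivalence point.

n(HCOOH) = 0.2861 x 0.02918 = 0.008348 mol; V(NaOH) at equivalence = 0.008348/0.2888 = 0.02891 L.
At equivalence all the acid is converted to HCOO-; total volume = 0.02918 + 0.02891 = 0.05809 L, so [HCOO-] = 0.008348/0.05809 = 0.1437 M.
Kb = Kw/Ka = 1.0e-14 / 1.8 x 10^-4 = 5.56e-11.
[OH^-] = sqrt(Kb x [HCOO-]) = sqrt(5.56e-11 x 0.1437) = 2.83e-6 M.
pOH = 5.55, so pH = 14.00 - 5.55 = 8.45.

8.45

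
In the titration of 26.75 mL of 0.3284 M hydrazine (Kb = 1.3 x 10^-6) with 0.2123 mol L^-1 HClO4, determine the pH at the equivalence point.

4.50

n(N2H4) = 0.3284 x 0.02675 = 0.008785 mol; V(HClO4) at equivalence = 0.008785/0.2123 = 0.04138 L.
At equivalence the base is fully converted to N2H5+; total volume = 0.06813 L, so [N2H5+] = 0.008785/0.06813 = 0.1289 M.
Ka(N2H5+) = Kw/Kb = 1.0e-14 / 1.3 x 10^-6 = 7.69e-9.
[H^+] = sqrt(Ka x [N2H5+]) = sqrt(7.69e-9 x 0.1289) = 3.15e-5 M.
pH = -log(3.15e-5) = 4.50.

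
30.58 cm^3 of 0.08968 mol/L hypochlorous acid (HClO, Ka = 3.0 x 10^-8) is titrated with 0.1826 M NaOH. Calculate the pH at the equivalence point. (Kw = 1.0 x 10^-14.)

n(HClO) = 0.08968 x 0.03058 = 0.002742 mol; V(NaOH) at equivalence = 0.002742/0.1826 = 0.01502 L.
At equivalence all the acid is converted to ClO-; total volume = 0.03058 + 0.01502 = 0.04560 L, so [ClO-] = 0.002742/0.04560 = 0.06014 M.
Kb = Kw/Ka = 1.0e-14 / 3.0 x 10^-8 = 3.33e-7.
[OH^-] = sqrt(Kb x [ClO-]) = sqrt(3.33e-7 x 0.06014) = 0.000142 M.
pOH = 3.85, so pH = 14.00 - 3.85 = 10.15.

10.15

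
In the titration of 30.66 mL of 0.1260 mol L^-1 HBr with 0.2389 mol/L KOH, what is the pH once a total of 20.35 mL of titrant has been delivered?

n(acid) = 0.1260 x 0.03066 = 0.003863 mol; n(KOH) added = 0.2389 x 0.02035 = 0.004862 mol.
Base is in excess by 0.004862 - 0.003863 = 0.0009985 mol in a total volume of 0.05101 L.
[OH^-] = 0.0009985/0.05101 = 0.01957 M, so pOH = 1.71 and pH = 14.00 - 1.71 = 12.29.

12.29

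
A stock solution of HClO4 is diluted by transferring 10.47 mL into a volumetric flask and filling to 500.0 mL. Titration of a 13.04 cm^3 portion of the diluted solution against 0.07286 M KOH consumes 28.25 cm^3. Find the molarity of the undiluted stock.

7.54 M

n(KOH) = 0.07286 x 0.02825 = 0.002058 mol.
n(HClO4) in the aliquot = 0.002058 mol.
[diluted HClO4] = 0.002058 / 0.01304 = 0.1578 M.
Dilution factor = 500.0/10.47 = 47.76, so [stock] = 0.1578 x 47.76 = 7.54 M.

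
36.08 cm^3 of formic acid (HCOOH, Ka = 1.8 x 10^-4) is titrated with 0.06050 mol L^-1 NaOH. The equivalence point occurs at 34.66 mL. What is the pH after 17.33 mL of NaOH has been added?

3.74

17.33 mL is exactly half the equivalence volume (34.66/2), i.e. the half-equivalence point.
There, n(HA) = n(A^-), so pH = pKa = -log(1.8 x 10^-4) = 3.74.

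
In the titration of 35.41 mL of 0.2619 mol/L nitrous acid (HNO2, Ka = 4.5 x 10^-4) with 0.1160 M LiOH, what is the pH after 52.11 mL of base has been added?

3.62

Initial n(HNO2) = 0.2619 x 0.03541 = 0.009274 mol.
n(LiOH) added = 0.1160 x 0.05211 = 0.006045 mol, converting that many moles of HNO2 to NO2-.
Remaining n(HNO2) = 0.003229 mol; n(NO2-) = 0.006045 mol.
By Henderson-Hasselbalch, pH = pKa + log([A^-]/[HA]) = 3.35 + log(0.006045/0.003229) = 3.35 + (+0.27) = 3.62.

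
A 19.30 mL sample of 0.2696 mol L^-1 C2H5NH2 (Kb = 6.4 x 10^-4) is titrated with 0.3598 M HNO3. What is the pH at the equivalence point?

5.81

n(C2H5NH2) = 0.2696 x 0.01930 = 0.005203 mol; V(HNO3) at equivalence = 0.005203/0.3598 = 0.01446 L.
At equivalence the base is fully converted to C2H5NH3+; total volume = 0.03376 L, so [C2H5NH3+] = 0.005203/0.03376 = 0.1541 M.
Ka(C2H5NH3+) = Kw/Kb = 1.0e-14 / 6.4 x 10^-4 = 1.56e-11.
[H^+] = sqrt(Ka x [C2H5NH3+]) = sqrt(1.56e-11 x 0.1541) = 1.55e-6 M.
pH = -log(1.55e-6) = 5.81.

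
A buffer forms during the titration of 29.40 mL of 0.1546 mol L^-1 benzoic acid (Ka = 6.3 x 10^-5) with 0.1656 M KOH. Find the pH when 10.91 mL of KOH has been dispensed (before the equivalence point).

Initial n(C6H5COOH) = 0.1546 x 0.02940 = 0.004545 mol.
n(KOH) added = 0.1656 x 0.01091 = 0.001807 mol, converting that many moles of C6H5COOH to C6H5COO-.
Remaining n(C6H5COOH) = 0.002739 mol; n(C6H5COO-) = 0.001807 mol.
By Henderson-Hasselbalch, pH = pKa + log([A^-]/[HA]) = 4.20 + log(0.001807/0.002739) = 4.20 + (-0.18) = 4.02.

4.02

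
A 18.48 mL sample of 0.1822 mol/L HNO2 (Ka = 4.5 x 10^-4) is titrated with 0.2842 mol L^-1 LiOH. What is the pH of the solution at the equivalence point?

n(HNO2) = 0.1822 x 0.01848 = 0.003367 mol; V(LiOH) at equivalence = 0.003367/0.2842 = 0.01185 L.
At equivalence all the acid is converted to NO2-; total volume = 0.01848 + 0.01185 = 0.03033 L, so [NO2-] = 0.003367/0.03033 = 0.1110 M.
Kb = Kw/Ka = 1.0e-14 / 4.5 x 10^-4 = 2.22e-11.
[OH^-] = sqrt(Kb x [NO2-]) = sqrt(2.22e-11 x 0.1110) = 1.57e-6 M.
pOH = 5.80, so pH = 14.00 - 5.80 = 8.20.

8.20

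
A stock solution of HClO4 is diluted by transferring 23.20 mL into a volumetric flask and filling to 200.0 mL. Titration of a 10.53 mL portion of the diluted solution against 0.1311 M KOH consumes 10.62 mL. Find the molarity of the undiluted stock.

n(KOH) = 0.1311 x 0.01062 = 0.001392 mol.
n(HClO4) in the aliquot = 0.001392 mol.
[diluted HClO4] = 0.001392 / 0.01053 = 0.1322 M.
Dilution factor = 200.0/23.20 = 8.621, so [stock] = 0.1322 x 8.621 = 1.14 M.

1.14 M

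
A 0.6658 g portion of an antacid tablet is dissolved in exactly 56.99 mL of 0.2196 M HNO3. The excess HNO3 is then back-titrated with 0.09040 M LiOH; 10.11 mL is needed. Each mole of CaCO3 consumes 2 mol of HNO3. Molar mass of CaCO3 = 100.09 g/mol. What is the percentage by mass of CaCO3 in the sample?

87.2%

Total n(HNO3) added = 0.2196 x 0.05699 = 0.01252 mol.
n(LiOH) used = 0.09040 x 0.01011 = 0.0009139 mol, which equals the excess n(HNO3).
So n(HNO3) consumed by the sample = 0.01252 - 0.0009139 = 0.01160 mol.
n(CaCO3) = 0.01160 / 2 = 0.005801 mol.
mass CaCO3 = 0.005801 x 100.09 = 0.5806 g, so %CaCO3 = 0.5806/0.6658 x 100 = 87.2%.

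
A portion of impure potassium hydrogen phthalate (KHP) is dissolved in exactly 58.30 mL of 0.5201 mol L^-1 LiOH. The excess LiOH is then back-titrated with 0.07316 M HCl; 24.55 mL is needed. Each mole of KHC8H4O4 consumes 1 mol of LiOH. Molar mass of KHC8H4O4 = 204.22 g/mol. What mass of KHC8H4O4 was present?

Total n(LiOH) added = 0.5201 x 0.05830 = 0.03032 mol.
n(HCl) used = 0.07316 x 0.02455 = 0.001796 mol, which equals the excess n(LiOH).
So n(LiOH) consumed by the sample = 0.03032 - 0.001796 = 0.02853 mol.
n(KHC8H4O4) = 0.02853 / 1 = 0.02853 mol.
mass = 0.02853 mol x 204.22 g/mol = 5.83 g.

5.83 g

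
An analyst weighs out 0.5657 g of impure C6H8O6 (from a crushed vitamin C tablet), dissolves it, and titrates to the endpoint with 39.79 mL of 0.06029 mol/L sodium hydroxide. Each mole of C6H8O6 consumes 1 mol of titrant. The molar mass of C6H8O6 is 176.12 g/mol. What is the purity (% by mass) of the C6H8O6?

n(NaOH) = 0.06029 x 0.03979 = 0.002399 mol.
n(C6H8O6) = 0.002399 / 1 = 0.002399 mol.
mass of C6H8O6 = 0.002399 x 176.12 = 0.4225 g.
% purity = 0.4225 / 0.5657 x 100 = 74.7%.

74.7%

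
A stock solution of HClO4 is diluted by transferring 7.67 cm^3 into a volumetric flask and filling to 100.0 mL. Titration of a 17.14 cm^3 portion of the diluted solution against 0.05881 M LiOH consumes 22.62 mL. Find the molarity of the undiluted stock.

n(LiOH) = 0.05881 x 0.02262 = 0.001330 mol.
n(HClO4) in the aliquot = 0.001330 mol.
[diluted HClO4] = 0.001330 / 0.01714 = 0.07761 M.
Dilution factor = 100.0/7.670 = 13.04, so [stock] = 0.07761 x 13.04 = 1.01 M.

1.01 M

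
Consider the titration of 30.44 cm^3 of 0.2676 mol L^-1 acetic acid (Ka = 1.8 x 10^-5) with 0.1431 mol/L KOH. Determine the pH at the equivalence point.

n(CH3COOH) = 0.2676 x 0.03044 = 0.008146 mol; V(KOH) at equivalence = 0.008146/0.1431 = 0.05692 L.
At equivalence all the acid is converted to CH3COO-; total volume = 0.03044 + 0.05692 = 0.08736 L, so [CH3COO-] = 0.008146/0.08736 = 0.09324 M.
Kb = Kw/Ka = 1.0e-14 / 1.8 x 10^-5 = 5.56e-10.
[OH^-] = sqrt(Kb x [CH3COO-]) = sqrt(5.56e-10 x 0.09324) = 7.20e-6 M.
pOH = 5.14, so pH = 14.00 - 5.14 = 8.86.

8.86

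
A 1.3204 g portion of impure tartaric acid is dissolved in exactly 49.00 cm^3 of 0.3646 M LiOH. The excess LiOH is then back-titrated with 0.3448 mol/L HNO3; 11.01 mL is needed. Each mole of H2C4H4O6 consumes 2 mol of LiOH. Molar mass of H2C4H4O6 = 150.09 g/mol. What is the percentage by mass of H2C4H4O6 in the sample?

Total n(LiOH) added = 0.3646 x 0.04900 = 0.01787 mol.
n(HNO3) used = 0.3448 x 0.01101 = 0.003796 mol, which equals the excess n(LiOH).
So n(LiOH) consumed by the sample = 0.01787 - 0.003796 = 0.01407 mol.
n(H2C4H4O6) = 0.01407 / 2 = 0.007035 mol.
mass H2C4H4O6 = 0.007035 x 150.09 = 1.056 g, so %H2C4H4O6 = 1.056/1.3204 x 100 = 80.0%.

80.0%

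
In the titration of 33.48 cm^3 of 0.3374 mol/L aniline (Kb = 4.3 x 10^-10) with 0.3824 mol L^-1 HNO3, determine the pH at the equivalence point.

n(C6H5NH2) = 0.3374 x 0.03348 = 0.01130 mol; V(HNO3) at equivalence = 0.01130/0.3824 = 0.02954 L.
At equivalence the base is fully converted to C6H5NH3+; total volume = 0.06302 L, so [C6H5NH3+] = 0.01130/0.06302 = 0.1792 M.
Ka(C6H5NH3+) = Kw/Kb = 1.0e-14 / 4.3 x 10^-10 = 2.33e-5.
[H^+] = sqrt(Ka x [C6H5NH3+]) = sqrt(2.33e-5 x 0.1792) = 0.00204 M.
pH = -log(0.00204) = 2.69.

2.69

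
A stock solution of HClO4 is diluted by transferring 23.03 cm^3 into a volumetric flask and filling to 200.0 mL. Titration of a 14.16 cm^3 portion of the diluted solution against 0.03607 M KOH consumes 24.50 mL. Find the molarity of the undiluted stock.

n(KOH) = 0.03607 x 0.02450 = 0.0008837 mol.
n(HClO4) in the aliquot = 0.0008837 mol.
[diluted HClO4] = 0.0008837 / 0.01416 = 0.06241 M.
Dilution factor = 200.0/23.03 = 8.684, so [stock] = 0.06241 x 8.684 = 0.542 M.

0.542 M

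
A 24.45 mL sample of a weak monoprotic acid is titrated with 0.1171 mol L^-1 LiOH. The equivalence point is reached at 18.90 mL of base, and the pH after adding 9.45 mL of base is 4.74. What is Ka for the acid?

9.45 mL is half of the equivalence volume, so this is the half-equivalence point where [HA] = [A^-].
At half-equivalence pH = pKa, so pKa = 4.74.
Ka = 10^(-4.74) = 1.8 x 10^-5.

1.8 x 10^-5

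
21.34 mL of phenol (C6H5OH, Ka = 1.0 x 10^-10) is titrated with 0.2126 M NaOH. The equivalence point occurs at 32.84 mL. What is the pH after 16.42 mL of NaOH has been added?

16.42 mL is exactly half the equivalence volume (32.84/2), i.e. the half-equivalence point.
There, n(HA) = n(A^-), so pH = pKa = -log(1.0 x 10^-10) = 10.00.

10.00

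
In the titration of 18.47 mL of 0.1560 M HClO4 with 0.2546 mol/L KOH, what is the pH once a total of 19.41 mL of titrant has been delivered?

n(acid) = 0.1560 x 0.01847 = 0.002881 mol; n(KOH) added = 0.2546 x 0.01941 = 0.004942 mol.
Base is in excess by 0.004942 - 0.002881 = 0.002060 mol in a total volume of 0.03788 L.
[OH^-] = 0.002060/0.03788 = 0.05439 M, so pOH = 1.26 and pH = 14.00 - 1.26 = 12.74.

12.74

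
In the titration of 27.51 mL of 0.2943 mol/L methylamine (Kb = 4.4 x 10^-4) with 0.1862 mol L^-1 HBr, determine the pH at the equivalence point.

5.79

n(CH3NH2) = 0.2943 x 0.02751 = 0.008096 mol; V(HBr) at equivalence = 0.008096/0.1862 = 0.04348 L.
At equivalence the base is fully converted to CH3NH3+; total volume = 0.07099 L, so [CH3NH3+] = 0.008096/0.07099 = 0.1140 M.
Ka(CH3NH3+) = Kw/Kb = 1.0e-14 / 4.4 x 10^-4 = 2.27e-11.
[H^+] = sqrt(Ka x [CH3NH3+]) = sqrt(2.27e-11 x 0.1140) = 1.61e-6 M.
pH = -log(1.61e-6) = 5.79.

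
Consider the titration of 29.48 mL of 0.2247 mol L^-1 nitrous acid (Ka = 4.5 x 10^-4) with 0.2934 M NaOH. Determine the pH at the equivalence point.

n(HNO2) = 0.2247 x 0.02948 = 0.006624 mol; V(NaOH) at equivalence = 0.006624/0.2934 = 0.02258 L.
At equivalence all the acid is converted to NO2-; total volume = 0.02948 + 0.02258 = 0.05206 L, so [NO2-] = 0.006624/0.05206 = 0.1272 M.
Kb = Kw/Ka = 1.0e-14 / 4.5 x 10^-4 = 2.22e-11.
[OH^-] = sqrt(Kb x [NO2-]) = sqrt(2.22e-11 x 0.1272) = 1.68e-6 M.
pOH = 5.77, so pH = 14.00 - 5.77 = 8.23.

8.23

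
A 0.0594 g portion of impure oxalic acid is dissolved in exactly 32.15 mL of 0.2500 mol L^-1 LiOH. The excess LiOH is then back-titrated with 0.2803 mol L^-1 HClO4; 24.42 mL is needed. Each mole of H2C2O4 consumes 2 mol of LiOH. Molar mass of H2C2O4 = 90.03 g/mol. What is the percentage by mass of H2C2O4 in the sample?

90.4%

Total n(LiOH) added = 0.2500 x 0.03215 = 0.008037 mol.
n(HClO4) used = 0.2803 x 0.02442 = 0.006845 mol, which equals the excess n(LiOH).
So n(LiOH) consumed by the sample = 0.008037 - 0.006845 = 0.001193 mol.
n(H2C2O4) = 0.001193 / 2 = 0.0005963 mol.
mass H2C2O4 = 0.0005963 x 90.03 = 0.05368 g, so %H2C2O4 = 0.05368/0.0594 x 100 = 90.4%.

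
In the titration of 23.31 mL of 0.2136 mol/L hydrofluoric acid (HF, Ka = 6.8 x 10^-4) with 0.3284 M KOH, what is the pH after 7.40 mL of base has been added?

3.15

Initial n(HF) = 0.2136 x 0.02331 = 0.004979 mol.
n(KOH) added = 0.3284 x 0.007400 = 0.002430 mol, converting that many moles of HF to F-.
Remaining n(HF) = 0.002549 mol; n(F-) = 0.002430 mol.
By Henderson-Hasselbalch, pH = pKa + log([A^-]/[HA]) = 3.17 + log(0.002430/0.002549) = 3.17 + (-0.02) = 3.15.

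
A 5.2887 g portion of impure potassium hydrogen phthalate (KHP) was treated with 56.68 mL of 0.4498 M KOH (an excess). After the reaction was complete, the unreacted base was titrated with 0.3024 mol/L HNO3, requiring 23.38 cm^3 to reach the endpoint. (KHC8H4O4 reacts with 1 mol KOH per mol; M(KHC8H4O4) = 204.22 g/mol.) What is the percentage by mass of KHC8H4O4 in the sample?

71.1%

Total n(KOH) added = 0.4498 x 0.05668 = 0.02549 mol.
n(HNO3) used = 0.3024 x 0.02338 = 0.007070 mol, which equals the excess n(KOH).
So n(KOH) consumed by the sample = 0.02549 - 0.007070 = 0.01842 mol.
n(KHC8H4O4) = 0.01842 / 1 = 0.01842 mol.
mass KHC8H4O4 = 0.01842 x 204.22 = 3.763 g, so %KHC8H4O4 = 3.763/5.2887 x 100 = 71.1%.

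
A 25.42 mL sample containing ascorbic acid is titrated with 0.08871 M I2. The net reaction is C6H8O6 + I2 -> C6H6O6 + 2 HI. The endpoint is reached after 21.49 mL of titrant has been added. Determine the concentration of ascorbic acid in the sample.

n(I2) = 0.08871 x 0.02149 = 0.001906 mol.
From the balanced equation, 1 mol I2 reacts with 1 mol ascorbic acid, so n(ascorbic acid) = 0.001906 x 1/1 = 0.001906 mol.
[ascorbic acid] = 0.001906 / 0.02542 L = 0.0750 M.

0.0750 M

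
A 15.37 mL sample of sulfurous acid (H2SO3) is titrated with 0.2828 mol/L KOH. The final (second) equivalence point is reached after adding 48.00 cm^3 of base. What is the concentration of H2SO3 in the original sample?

n(KOH) = 0.2828 x 0.04800 = 0.01357 mol.
At the final (second) equivalence point, 2 mol OH^- react per mol H2SO3, so n(H2SO3) = 0.01357 / 2 = 0.006787 mol.
[H2SO3] = 0.006787 / 0.01537 L = 0.442 M.

0.442 M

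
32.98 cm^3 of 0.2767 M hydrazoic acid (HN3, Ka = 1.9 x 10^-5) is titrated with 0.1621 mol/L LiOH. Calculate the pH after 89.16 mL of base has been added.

n(acid) = 0.2767 x 0.03298 = 0.009126 mol; n(LiOH) added = 0.1621 x 0.08916 = 0.01445 mol.
Base is in excess by 0.01445 - 0.009126 = 0.005327 mol in a total volume of 0.1221 L.
[OH^-] = 0.005327/0.1221 = 0.04362 M, so pOH = 1.36 and pH = 14.00 - 1.36 = 12.64.

12.64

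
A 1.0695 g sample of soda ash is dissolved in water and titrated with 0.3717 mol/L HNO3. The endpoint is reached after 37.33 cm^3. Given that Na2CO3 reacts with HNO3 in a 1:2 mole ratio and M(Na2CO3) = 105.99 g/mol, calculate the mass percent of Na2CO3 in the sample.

n(HNO3) = 0.3717 x 0.03733 = 0.01388 mol.
n(Na2CO3) = 0.01388 / 2 = 0.006938 mol.
mass of Na2CO3 = 0.006938 x 105.99 = 0.7353 g.
% purity = 0.7353 / 1.0695 x 100 = 68.8%.

68.8%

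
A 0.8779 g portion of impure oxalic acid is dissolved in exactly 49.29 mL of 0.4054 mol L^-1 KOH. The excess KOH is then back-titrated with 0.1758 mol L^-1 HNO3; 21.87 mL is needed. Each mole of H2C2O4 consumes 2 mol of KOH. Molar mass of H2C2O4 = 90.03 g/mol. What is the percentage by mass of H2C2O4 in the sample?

82.7%

Total n(KOH) added = 0.4054 x 0.04929 = 0.01998 mol.
n(HNO3) used = 0.1758 x 0.02187 = 0.003845 mol, which equals the excess n(KOH).
So n(KOH) consumed by the sample = 0.01998 - 0.003845 = 0.01614 mol.
n(H2C2O4) = 0.01614 / 2 = 0.008069 mol.
mass H2C2O4 = 0.008069 x 90.03 = 0.7264 g, so %H2C2O4 = 0.7264/0.8779 x 100 = 82.7%.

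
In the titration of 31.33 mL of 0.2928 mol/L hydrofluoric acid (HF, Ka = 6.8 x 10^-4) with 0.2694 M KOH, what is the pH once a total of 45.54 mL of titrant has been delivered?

n(acid) = 0.2928 x 0.03133 = 0.009173 mol; n(KOH) added = 0.2694 x 0.04554 = 0.01227 mol.
Base is in excess by 0.01227 - 0.009173 = 0.003095 mol in a total volume of 0.07687 L.
[OH^-] = 0.003095/0.07687 = 0.04026 M, so pOH = 1.40 and pH = 14.00 - 1.40 = 12.60.

12.60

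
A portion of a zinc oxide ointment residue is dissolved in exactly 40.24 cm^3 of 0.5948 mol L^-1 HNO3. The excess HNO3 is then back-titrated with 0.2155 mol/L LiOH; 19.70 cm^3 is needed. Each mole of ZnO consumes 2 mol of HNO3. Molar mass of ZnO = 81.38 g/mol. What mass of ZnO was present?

0.801 g

Total n(HNO3) added = 0.5948 x 0.04024 = 0.02393 mol.
n(LiOH) used = 0.2155 x 0.01970 = 0.004245 mol, which equals the excess n(HNO3).
So n(HNO3) consumed by the sample = 0.02393 - 0.004245 = 0.01969 mol.
n(ZnO) = 0.01969 / 2 = 0.009845 mol.
mass = 0.009845 mol x 81.38 g/mol = 0.801 g.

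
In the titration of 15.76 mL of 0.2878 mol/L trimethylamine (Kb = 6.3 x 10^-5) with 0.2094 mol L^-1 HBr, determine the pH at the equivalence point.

n((CH3)3N) = 0.2878 x 0.01576 = 0.004536 mol; V(HBr) at equivalence = 0.004536/0.2094 = 0.02166 L.
At equivalence the base is fully converted to (CH3)3NH+; total volume = 0.03742 L, so [(CH3)3NH+] = 0.004536/0.03742 = 0.1212 M.
Ka((CH3)3NH+) = Kw/Kb = 1.0e-14 / 6.3 x 10^-5 = 1.59e-10.
[H^+] = sqrt(Ka x [(CH3)3NH+]) = sqrt(1.59e-10 x 0.1212) = 4.39e-6 M.
pH = -log(4.39e-6) = 5.36.

5.36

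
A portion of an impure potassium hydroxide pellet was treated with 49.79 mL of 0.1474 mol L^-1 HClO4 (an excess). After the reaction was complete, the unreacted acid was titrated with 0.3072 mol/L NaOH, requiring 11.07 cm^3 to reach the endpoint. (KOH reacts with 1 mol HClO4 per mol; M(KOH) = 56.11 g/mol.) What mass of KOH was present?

0.221 g

Total n(HClO4) added = 0.1474 x 0.04979 = 0.007339 mol.
n(NaOH) used = 0.3072 x 0.01107 = 0.003401 mol, which equals the excess n(HClO4).
So n(HClO4) consumed by the sample = 0.007339 - 0.003401 = 0.003938 mol.
n(KOH) = 0.003938 / 1 = 0.003938 mol.
mass = 0.003938 mol x 56.11 g/mol = 0.221 g.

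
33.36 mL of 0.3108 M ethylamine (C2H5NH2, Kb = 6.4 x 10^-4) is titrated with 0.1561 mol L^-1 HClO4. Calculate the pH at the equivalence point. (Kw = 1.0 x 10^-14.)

n(C2H5NH2) = 0.3108 x 0.03336 = 0.01037 mol; V(HClO4) at equivalence = 0.01037/0.1561 = 0.06642 L.
At equivalence the base is fully converted to C2H5NH3+; total volume = 0.09978 L, so [C2H5NH3+] = 0.01037/0.09978 = 0.1039 M.
Ka(C2H5NH3+) = Kw/Kb = 1.0e-14 / 6.4 x 10^-4 = 1.56e-11.
[H^+] = sqrt(Ka x [C2H5NH3+]) = sqrt(1.56e-11 x 0.1039) = 1.27e-6 M.
pH = -log(1.27e-6) = 5.89.

5.89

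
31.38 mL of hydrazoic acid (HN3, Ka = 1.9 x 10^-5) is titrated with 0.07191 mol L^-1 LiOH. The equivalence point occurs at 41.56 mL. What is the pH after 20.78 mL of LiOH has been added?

20.78 mL is exactly half the equivalence volume (41.56/2), i.e. the half-equivalence point.
There, n(HA) = n(A^-), so pH = pKa = -log(1.9 x 10^-5) = 4.72.

4.72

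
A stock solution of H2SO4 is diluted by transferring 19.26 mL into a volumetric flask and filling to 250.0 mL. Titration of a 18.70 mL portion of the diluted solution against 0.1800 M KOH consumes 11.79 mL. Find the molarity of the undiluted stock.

n(KOH) = 0.1800 x 0.01179 = 0.002122 mol.
n(H2SO4) in the aliquot = 0.002122 x 1/2 = 0.001061 mol.
[diluted H2SO4] = 0.001061 / 0.01870 = 0.05674 M.
Dilution factor = 250.0/19.26 = 12.98, so [stock] = 0.05674 x 12.98 = 0.737 M.

0.737 M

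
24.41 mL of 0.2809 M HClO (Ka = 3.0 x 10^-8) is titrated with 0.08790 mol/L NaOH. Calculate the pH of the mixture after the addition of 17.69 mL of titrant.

6.99

Initial n(HClO) = 0.2809 x 0.02441 = 0.006857 mol.
n(NaOH) added = 0.08790 x 0.01769 = 0.001555 mol, converting that many moles of HClO to ClO-.
Remaining n(HClO) = 0.005302 mol; n(ClO-) = 0.001555 mol.
By Henderson-Hasselbalch, pH = pKa + log([A^-]/[HA]) = 7.52 + log(0.001555/0.005302) = 7.52 + (-0.53) = 6.99.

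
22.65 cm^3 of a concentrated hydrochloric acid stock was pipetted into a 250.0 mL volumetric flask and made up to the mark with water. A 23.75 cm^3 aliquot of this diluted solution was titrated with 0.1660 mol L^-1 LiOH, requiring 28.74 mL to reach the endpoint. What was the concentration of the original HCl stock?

n(LiOH) = 0.1660 x 0.02874 = 0.004771 mol.
n(HCl) in the aliquot = 0.004771 mol.
[diluted HCl] = 0.004771 / 0.02375 = 0.2009 M.
Dilution factor = 250.0/22.65 = 11.04, so [stock] = 0.2009 x 11.04 = 2.22 M.

2.22 M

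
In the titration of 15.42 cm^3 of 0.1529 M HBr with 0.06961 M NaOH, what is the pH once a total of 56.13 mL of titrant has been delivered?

n(acid) = 0.1529 x 0.01542 = 0.002358 mol; n(NaOH) added = 0.06961 x 0.05613 = 0.003907 mol.
Base is in excess by 0.003907 - 0.002358 = 0.001549 mol in a total volume of 0.07155 L.
[OH^-] = 0.001549/0.07155 = 0.02166 M, so pOH = 1.66 and pH = 14.00 - 1.66 = 12.34.

12.34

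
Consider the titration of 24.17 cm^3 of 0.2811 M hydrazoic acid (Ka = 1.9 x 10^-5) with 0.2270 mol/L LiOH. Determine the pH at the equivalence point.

8.91

n(HN3) = 0.2811 x 0.02417 = 0.006794 mol; V(LiOH) at equivalence = 0.006794/0.2270 = 0.02993 L.
At equivalence all the acid is converted to N3-; total volume = 0.02417 + 0.02993 = 0.05410 L, so [N3-] = 0.006794/0.05410 = 0.1256 M.
Kb = Kw/Ka = 1.0e-14 / 1.9 x 10^-5 = 5.26e-10.
[OH^-] = sqrt(Kb x [N3-]) = sqrt(5.26e-10 x 0.1256) = 8.13e-6 M.
pOH = 5.09, so pH = 14.00 - 5.09 = 8.91.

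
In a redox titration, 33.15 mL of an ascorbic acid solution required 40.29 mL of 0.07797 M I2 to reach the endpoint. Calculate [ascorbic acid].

0.0948 M

n(I2) = 0.07797 x 0.04029 = 0.003141 mol.
From the balanced equation, 1 mol I2 reacts with 1 mol ascorbic acid, so n(ascorbic acid) = 0.003141 x 1/1 = 0.003141 mol.
[ascorbic acid] = 0.003141 / 0.03315 L = 0.0948 M.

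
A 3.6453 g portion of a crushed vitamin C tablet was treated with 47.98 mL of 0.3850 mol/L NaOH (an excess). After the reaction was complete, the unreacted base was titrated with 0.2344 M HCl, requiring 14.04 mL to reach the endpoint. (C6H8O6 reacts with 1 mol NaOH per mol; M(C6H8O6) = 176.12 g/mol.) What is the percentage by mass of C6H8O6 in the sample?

73.3%

Total n(NaOH) added = 0.3850 x 0.04798 = 0.01847 mol.
n(HCl) used = 0.2344 x 0.01404 = 0.003291 mol, which equals the excess n(NaOH).
So n(NaOH) consumed by the sample = 0.01847 - 0.003291 = 0.01518 mol.
n(C6H8O6) = 0.01518 / 1 = 0.01518 mol.
mass C6H8O6 = 0.01518 x 176.12 = 2.674 g, so %C6H8O6 = 2.674/3.6453 x 100 = 73.3%.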